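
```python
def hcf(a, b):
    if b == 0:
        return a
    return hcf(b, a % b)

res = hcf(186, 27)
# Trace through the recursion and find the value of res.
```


hcf(186, 27)
= hcf(27, 186 % 27) = hcf(27, 24)
= hcf(24, 27 % 24) = hcf(24, 3)
= hcf(3, 24 % 3) = hcf(3, 0)
b == 0, return a = 3


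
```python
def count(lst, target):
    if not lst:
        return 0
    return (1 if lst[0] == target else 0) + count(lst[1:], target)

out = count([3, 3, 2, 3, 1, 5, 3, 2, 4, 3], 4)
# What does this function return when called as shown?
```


count([3, 3, 2, 3, 1, 5, 3, 2, 4, 3], 4)
lst[0]=3 != 4: 0 + count([3, 2, 3, 1, 5, 3, 2, 4, 3], 4)
lst[0]=3 != 4: 0 + count([2, 3, 1, 5, 3, 2, 4, 3], 4)
lst[0]=2 != 4: 0 + count([3, 1, 5, 3, 2, 4, 3], 4)
lst[0]=3 != 4: 0 + count([1, 5, 3, 2, 4, 3], 4)
lst[0]=1 != 4: 0 + count([5, 3, 2, 4, 3], 4)
lst[0]=5 != 4: 0 + count([3, 2, 4, 3], 4)
lst[0]=3 != 4: 0 + count([2, 4, 3], 4)
lst[0]=2 != 4: 0 + count([4, 3], 4)
lst[0]=4 == 4: 1 + count([3], 4)
lst[0]=3 != 4: 0 + count([], 4)
= 1


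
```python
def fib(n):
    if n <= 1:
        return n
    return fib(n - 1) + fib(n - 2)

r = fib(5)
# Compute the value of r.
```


fib(5)
= fib(4) + fib(3)
= (fib(3) + fib(2)) + fib(3)
Computing bottom-up: fib(0)=0, fib(1)=1, fib(2)=1, fib(3)=2, fib(4)=3, fib(5)=5
= 5


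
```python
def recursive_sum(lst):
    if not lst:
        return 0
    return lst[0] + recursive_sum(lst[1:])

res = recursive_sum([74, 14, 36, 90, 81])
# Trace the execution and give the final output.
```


recursive_sum([74, 14, 36, 90, 81])
= 74 + recursive_sum([14, 36, 90, 81])
= 74 + 14 + recursive_sum([36, 90, 81])
= 74 + 14 + 36 + recursive_sum([90, 81])
= 74 + 14 + 36 + 90 + recursive_sum([81])
= 74 + 14 + 36 + 90 + 81 + recursive_sum([])
= 74 + 14 + 36 + 90 + 81 + 0
= 295


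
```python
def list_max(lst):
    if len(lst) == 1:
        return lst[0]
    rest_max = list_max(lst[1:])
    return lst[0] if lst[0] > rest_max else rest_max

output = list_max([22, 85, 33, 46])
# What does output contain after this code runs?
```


list_max([22, 85, 33, 46])
= compare 22 with list_max([85, 33, 46])
= compare 85 with list_max([33, 46])
= compare 33 with list_max([46])
Base: list_max([46]) = 46
compare 33 with 46: max = 46
compare 85 with 46: max = 85
compare 22 with 85: max = 85
= 85


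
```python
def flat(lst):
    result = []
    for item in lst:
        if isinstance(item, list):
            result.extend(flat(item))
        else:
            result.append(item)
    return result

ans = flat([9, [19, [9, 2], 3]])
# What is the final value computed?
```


flat([9, [19, [9, 2], 3]])
Processing each element:
  9 is not a list -> append 9
  [19, [9, 2], 3] is a list -> flat recursively -> [19, 9, 2, 3]
= [9, 19, 9, 2, 3]


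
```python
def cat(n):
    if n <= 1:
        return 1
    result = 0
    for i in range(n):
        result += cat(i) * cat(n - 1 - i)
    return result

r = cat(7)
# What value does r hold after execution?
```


cat(7)
= sum of cat(i) * cat(7-1-i) for i in 0..6
First compute sub-values bottom-up:
  cat(0) = 1, cat(1) = 1
  cat(2) = 1*1 + 1*1 = 2
  cat(3) = 1*2 + 1*1 + 2*1 = 5
  cat(4) = 1*5 + 1*2 + 2*1 + 5*1 = 14
  cat(5) = 1*14 + 1*5 + 2*2 + 5*1 + 14*1 = 42
  cat(6) = 1*42 + 1*14 + 2*5 + 5*2 + 14*1 + 42*1 = 132
Now cat(7):
  cat(0)*cat(6) = 1*132 = 132
  cat(1)*cat(5) = 1*42 = 42
  cat(2)*cat(4) = 2*14 = 28
  cat(3)*cat(3) = 5*5 = 25
  cat(4)*cat(2) = 14*2 = 28
  cat(5)*cat(1) = 42*1 = 42
  cat(6)*cat(0) = 132*1 = 132
= 132 + 42 + 28 + 25 + 28 + 42 + 132
= 429


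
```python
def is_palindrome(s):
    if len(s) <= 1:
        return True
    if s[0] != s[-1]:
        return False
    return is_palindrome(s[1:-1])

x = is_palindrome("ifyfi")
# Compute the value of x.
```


is_palindrome("ifyfi")
"ifyfi": s[0]='i' == s[-1]='i' -> is_palindrome("fyf")
"fyf": s[0]='f' == s[-1]='f' -> is_palindrome("y")
"y": len <= 1 -> True
= True


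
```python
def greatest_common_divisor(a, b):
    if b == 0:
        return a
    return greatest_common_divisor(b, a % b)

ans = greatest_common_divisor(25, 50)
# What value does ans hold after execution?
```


greatest_common_divisor(25, 50)
= greatest_common_divisor(50, 25 % 50) = greatest_common_divisor(50, 25)
= greatest_common_divisor(25, 50 % 25) = greatest_common_divisor(25, 0)
b == 0, return a = 25


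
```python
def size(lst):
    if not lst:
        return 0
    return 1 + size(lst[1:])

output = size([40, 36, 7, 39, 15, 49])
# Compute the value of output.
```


size([40, 36, 7, 39, 15, 49])
= 1 + size([36, 7, 39, 15, 49])
= 1 + 1 + size([7, 39, 15, 49])
= 1 + 1 + 1 + size([39, 15, 49])
= 1 + 1 + 1 + 1 + size([15, 49])
= 1 + 1 + 1 + 1 + 1 + size([49])
= 1 + 1 + 1 + 1 + 1 + 1 + size([])
= 1 + 1 + 1 + 1 + 1 + 1 + 0
= 6


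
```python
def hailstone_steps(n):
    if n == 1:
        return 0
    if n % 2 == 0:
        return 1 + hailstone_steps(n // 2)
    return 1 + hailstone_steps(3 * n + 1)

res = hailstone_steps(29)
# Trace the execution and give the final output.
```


hailstone_steps(29)
29 is odd -> 3*29+1 = 88 -> hailstone_steps(88)
88 is even -> hailstone_steps(44)
44 is even -> hailstone_steps(22)
22 is even -> hailstone_steps(11)
11 is odd -> 3*11+1 = 34 -> hailstone_steps(34)
34 is even -> hailstone_steps(17)
17 is odd -> 3*17+1 = 52 -> hailstone_steps(52)
52 is even -> hailstone_steps(26)
26 is even -> hailstone_steps(13)
13 is odd -> 3*13+1 = 40 -> hailstone_steps(40)
40 is even -> hailstone_steps(20)
20 is even -> hailstone_steps(10)
10 is even -> hailstone_steps(5)
5 is odd -> 3*5+1 = 16 -> hailstone_steps(16)
16 is even -> hailstone_steps(8)
8 is even -> hailstone_steps(4)
4 is even -> hailstone_steps(2)
2 is even -> hailstone_steps(1)
Reached 1 after 18 steps
= 18


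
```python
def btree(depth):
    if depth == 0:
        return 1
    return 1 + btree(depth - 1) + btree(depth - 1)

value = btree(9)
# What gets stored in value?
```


btree(9)
= 1 + btree(8) + btree(8)
= 1 + 2 * btree(8)
btree(k) = 2^(k+1) - 1
btree(0) = 1
btree(1) = 3
btree(2) = 7
btree(3) = 15
btree(4) = 31
btree(9) = 2^10 - 1 = 1023


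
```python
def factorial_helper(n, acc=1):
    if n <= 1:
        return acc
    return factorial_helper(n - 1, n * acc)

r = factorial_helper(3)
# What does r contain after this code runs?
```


factorial_helper(3, 1)
= factorial_helper(2, 3 * 1) = factorial_helper(2, 3)
= factorial_helper(1, 2 * 3) = factorial_helper(1, 6)
n <= 1, return acc = 6


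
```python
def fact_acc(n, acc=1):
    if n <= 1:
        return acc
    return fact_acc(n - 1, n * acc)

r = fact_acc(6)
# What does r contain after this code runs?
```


fact_acc(6, 1)
= fact_acc(5, 6 * 1) = fact_acc(5, 6)
= fact_acc(4, 5 * 6) = fact_acc(4, 30)
= fact_acc(3, 4 * 30) = fact_acc(3, 120)
= fact_acc(2, 3 * 120) = fact_acc(2, 360)
= fact_acc(1, 2 * 360) = fact_acc(1, 720)
n <= 1, return acc = 720


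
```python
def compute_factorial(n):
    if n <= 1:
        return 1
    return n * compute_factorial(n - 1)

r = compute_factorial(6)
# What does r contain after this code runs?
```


compute_factorial(6)
= 6 * compute_factorial(5)
= 6 * 5 * compute_factorial(4)
= 6 * 5 * 4 * compute_factorial(3)
= 6 * 5 * 4 * 3 * compute_factorial(2)
= 6 * 5 * 4 * 3 * 2 * compute_factorial(1)
= 6 * 5 * 4 * 3 * 2 * 1
= 720


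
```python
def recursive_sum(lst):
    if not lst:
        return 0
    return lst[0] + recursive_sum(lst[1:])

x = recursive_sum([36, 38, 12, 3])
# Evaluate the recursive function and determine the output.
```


recursive_sum([36, 38, 12, 3])
= 36 + recursive_sum([38, 12, 3])
= 36 + 38 + recursive_sum([12, 3])
= 36 + 38 + 12 + recursive_sum([3])
= 36 + 38 + 12 + 3 + recursive_sum([])
= 36 + 38 + 12 + 3 + 0
= 89


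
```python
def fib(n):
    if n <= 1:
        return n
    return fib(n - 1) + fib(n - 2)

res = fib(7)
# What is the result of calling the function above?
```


fib(7)
= fib(6) + fib(5)
= (fib(5) + fib(4)) + fib(5)
Computing bottom-up: fib(0)=0, fib(1)=1, fib(2)=1, fib(3)=2, fib(4)=3, fib(5)=5, fib(6)=8, fib(7)=13
= 13


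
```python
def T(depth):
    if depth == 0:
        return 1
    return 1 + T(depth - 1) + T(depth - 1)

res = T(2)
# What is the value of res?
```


T(2)
= 1 + T(1) + T(1)
= 1 + 2 * T(1)
T(k) = 2^(k+1) - 1
T(0) = 1
T(1) = 3
T(2) = 7
T(2) = 2^3 - 1 = 7


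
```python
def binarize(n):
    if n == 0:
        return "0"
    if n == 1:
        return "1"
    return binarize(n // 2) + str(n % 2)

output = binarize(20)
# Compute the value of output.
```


binarize(20)
= binarize(10) + "0"
= binarize(5) + "0" + "0"
= binarize(2) + "1" + "0" + "0"
= binarize(1) + "0" + "1" + "0" + "0"
= "1" + "0" + "1" + "0" + "0"
= "10100"


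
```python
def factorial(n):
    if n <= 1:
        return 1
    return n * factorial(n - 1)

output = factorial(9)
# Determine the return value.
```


factorial(9)
= 9 * factorial(8)
= 9 * 8 * factorial(7)
= 9 * 8 * 7 * factorial(6)
= 9 * 8 * 7 * 6 * factorial(5)
= 9 * 8 * 7 * 6 * 5 * factorial(4)
= 9 * 8 * 7 * 6 * 5 * 4 * factorial(3)
= 9 * 8 * 7 * 6 * 5 * 4 * 3 * factorial(2)
= 9 * 8 * 7 * 6 * 5 * 4 * 3 * 2 * factorial(1)
= 9 * 8 * 7 * 6 * 5 * 4 * 3 * 2 * 1
= 362880


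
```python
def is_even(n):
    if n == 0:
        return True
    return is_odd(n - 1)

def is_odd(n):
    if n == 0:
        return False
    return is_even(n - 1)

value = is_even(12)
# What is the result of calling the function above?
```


is_even(12)
= is_odd(11)
= is_even(10)
= is_odd(9)
= is_even(8)
= is_odd(7)
= is_even(6)
= is_odd(5)
= is_even(4)
= is_odd(3)
= is_even(2)
= is_odd(1)
= is_even(0)
n == 0: return True
= True


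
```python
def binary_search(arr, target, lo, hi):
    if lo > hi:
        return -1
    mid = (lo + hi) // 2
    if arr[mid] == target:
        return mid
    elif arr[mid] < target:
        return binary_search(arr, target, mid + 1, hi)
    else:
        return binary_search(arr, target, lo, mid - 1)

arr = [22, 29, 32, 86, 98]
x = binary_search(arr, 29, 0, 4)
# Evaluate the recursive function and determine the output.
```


binary_search(arr, 29, 0, 4)
lo=0, hi=4, mid=2, arr[mid]=32
32 > 29, search left half
lo=0, hi=1, mid=0, arr[mid]=22
22 < 29, search right half
lo=1, hi=1, mid=1, arr[mid]=29
arr[1] == 29, found at index 1
= 1


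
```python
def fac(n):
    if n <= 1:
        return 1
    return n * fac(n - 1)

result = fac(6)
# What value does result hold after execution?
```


fac(6)
= 6 * fac(5)
= 6 * 5 * fac(4)
= 6 * 5 * 4 * fac(3)
= 6 * 5 * 4 * 3 * fac(2)
= 6 * 5 * 4 * 3 * 2 * fac(1)
= 6 * 5 * 4 * 3 * 2 * 1
= 720


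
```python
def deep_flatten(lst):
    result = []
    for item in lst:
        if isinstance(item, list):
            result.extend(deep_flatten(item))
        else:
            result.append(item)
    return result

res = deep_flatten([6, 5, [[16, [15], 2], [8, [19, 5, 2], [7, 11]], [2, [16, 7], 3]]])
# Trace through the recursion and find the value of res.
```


deep_flatten([6, 5, [[16, [15], 2], [8, [19, 5, 2], [7, 11]], [2, [16, 7], 3]]])
Processing each element:
  6 is not a list -> append 6
  5 is not a list -> append 5
  [[16, [15], 2], [8, [19, 5, 2], [7, 11]], [2, [16, 7], 3]] is a list -> deep_flatten recursively -> [16, 15, 2, 8, 19, 5, 2, 7, 11, 2, 16, 7, 3]
= [6, 5, 16, 15, 2, 8, 19, 5, 2, 7, 11, 2, 16, 7, 3]


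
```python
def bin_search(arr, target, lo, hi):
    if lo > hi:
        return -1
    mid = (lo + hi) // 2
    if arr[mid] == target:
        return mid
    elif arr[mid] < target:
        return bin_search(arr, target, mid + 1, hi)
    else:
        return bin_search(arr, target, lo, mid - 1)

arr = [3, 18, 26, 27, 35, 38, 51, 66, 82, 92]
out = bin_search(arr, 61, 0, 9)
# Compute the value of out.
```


bin_search(arr, 61, 0, 9)
lo=0, hi=9, mid=4, arr[mid]=35
35 < 61, search right half
lo=5, hi=9, mid=7, arr[mid]=66
66 > 61, search left half
lo=5, hi=6, mid=5, arr[mid]=38
38 < 61, search right half
lo=6, hi=6, mid=6, arr[mid]=51
51 < 61, search right half
lo > hi, target not found, return -1
= -1


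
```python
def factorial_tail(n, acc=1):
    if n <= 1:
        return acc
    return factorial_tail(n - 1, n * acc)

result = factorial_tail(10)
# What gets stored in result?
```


factorial_tail(10, 1)
= factorial_tail(9, 10 * 1) = factorial_tail(9, 10)
= factorial_tail(8, 9 * 10) = factorial_tail(8, 90)
= factorial_tail(7, 8 * 90) = factorial_tail(7, 720)
= factorial_tail(6, 7 * 720) = factorial_tail(6, 5040)
= factorial_tail(5, 6 * 5040) = factorial_tail(5, 30240)
= factorial_tail(4, 5 * 30240) = factorial_tail(4, 151200)
= factorial_tail(3, 4 * 151200) = factorial_tail(3, 604800)
= factorial_tail(2, 3 * 604800) = factorial_tail(2, 1814400)
= factorial_tail(1, 2 * 1814400) = factorial_tail(1, 3628800)
n <= 1, return acc = 3628800


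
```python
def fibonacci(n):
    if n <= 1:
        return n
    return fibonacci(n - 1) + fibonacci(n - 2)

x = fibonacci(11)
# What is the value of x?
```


fibonacci(11)
= fibonacci(10) + fibonacci(9)
= (fibonacci(9) + fibonacci(8)) + fibonacci(9)
Computing bottom-up: fibonacci(0)=0, fibonacci(1)=1, fibonacci(2)=1, fibonacci(3)=2, fibonacci(4)=3, fibonacci(5)=5, fibonacci(6)=8, fibonacci(7)=13, fibonacci(8)=21, fibonacci(9)=34, fibonacci(10)=55, fibonacci(11)=89
= 89


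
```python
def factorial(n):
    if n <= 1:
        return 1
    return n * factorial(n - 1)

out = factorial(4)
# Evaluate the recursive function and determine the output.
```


factorial(4)
= 4 * factorial(3)
= 4 * 3 * factorial(2)
= 4 * 3 * 2 * factorial(1)
= 4 * 3 * 2 * 1
= 24


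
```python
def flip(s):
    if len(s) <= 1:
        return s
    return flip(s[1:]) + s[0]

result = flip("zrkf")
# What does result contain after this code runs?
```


flip("zrkf")
= flip("rkf") + "z"
= flip("kf") + "r" + "z"
= flip("f") + "k" + "r" + "z"
= "f" + "k" + "r" + "z"
= "fkrz"


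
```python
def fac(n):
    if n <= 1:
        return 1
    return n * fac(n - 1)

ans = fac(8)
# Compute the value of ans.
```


fac(8)
= 8 * fac(7)
= 8 * 7 * fac(6)
= 8 * 7 * 6 * fac(5)
= 8 * 7 * 6 * 5 * fac(4)
= 8 * 7 * 6 * 5 * 4 * fac(3)
= 8 * 7 * 6 * 5 * 4 * 3 * fac(2)
= 8 * 7 * 6 * 5 * 4 * 3 * 2 * fac(1)
= 8 * 7 * 6 * 5 * 4 * 3 * 2 * 1
= 40320


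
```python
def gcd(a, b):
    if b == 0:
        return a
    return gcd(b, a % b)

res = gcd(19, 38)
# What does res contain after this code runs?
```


gcd(19, 38)
= gcd(38, 19 % 38) = gcd(38, 19)
= gcd(19, 38 % 19) = gcd(19, 0)
b == 0, return a = 19


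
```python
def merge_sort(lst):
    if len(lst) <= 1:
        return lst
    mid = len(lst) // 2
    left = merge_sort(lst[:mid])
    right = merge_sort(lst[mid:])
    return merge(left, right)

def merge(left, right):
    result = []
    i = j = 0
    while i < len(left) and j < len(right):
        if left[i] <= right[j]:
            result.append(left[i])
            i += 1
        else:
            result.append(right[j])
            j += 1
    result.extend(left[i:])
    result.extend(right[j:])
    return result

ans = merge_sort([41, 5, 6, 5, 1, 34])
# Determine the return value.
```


merge_sort([41, 5, 6, 5, 1, 34])
Split into [41, 5, 6] and [5, 1, 34]
Left sorted: [5, 6, 41]
Right sorted: [1, 5, 34]
Merge [5, 6, 41] and [1, 5, 34]
= [1, 5, 5, 6, 34, 41]


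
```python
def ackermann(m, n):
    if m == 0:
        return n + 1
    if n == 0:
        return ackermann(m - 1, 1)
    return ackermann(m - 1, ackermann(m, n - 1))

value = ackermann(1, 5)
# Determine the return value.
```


ackermann(1, 5)
= ackermann(0, ackermann(1, 4))
First compute ackermann(1, 4) = 6
= ackermann(0, 6)
= 7


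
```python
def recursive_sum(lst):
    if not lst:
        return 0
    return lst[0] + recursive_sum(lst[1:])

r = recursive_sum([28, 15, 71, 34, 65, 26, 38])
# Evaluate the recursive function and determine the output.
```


recursive_sum([28, 15, 71, 34, 65, 26, 38])
= 28 + recursive_sum([15, 71, 34, 65, 26, 38])
= 28 + 15 + recursive_sum([71, 34, 65, 26, 38])
= 28 + 15 + 71 + recursive_sum([34, 65, 26, 38])
= 28 + 15 + 71 + 34 + recursive_sum([65, 26, 38])
= 28 + 15 + 71 + 34 + 65 + recursive_sum([26, 38])
= 28 + 15 + 71 + 34 + 65 + 26 + recursive_sum([38])
= 28 + 15 + 71 + 34 + 65 + 26 + 38 + recursive_sum([])
= 28 + 15 + 71 + 34 + 65 + 26 + 38 + 0
= 277


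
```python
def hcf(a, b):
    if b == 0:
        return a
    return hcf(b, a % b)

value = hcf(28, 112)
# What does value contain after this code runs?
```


hcf(28, 112)
= hcf(112, 28 % 112) = hcf(112, 28)
= hcf(28, 112 % 28) = hcf(28, 0)
b == 0, return a = 28


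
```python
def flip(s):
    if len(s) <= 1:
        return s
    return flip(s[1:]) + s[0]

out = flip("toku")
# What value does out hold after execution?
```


flip("toku")
= flip("oku") + "t"
= flip("ku") + "o" + "t"
= flip("u") + "k" + "o" + "t"
= "u" + "k" + "o" + "t"
= "ukot"


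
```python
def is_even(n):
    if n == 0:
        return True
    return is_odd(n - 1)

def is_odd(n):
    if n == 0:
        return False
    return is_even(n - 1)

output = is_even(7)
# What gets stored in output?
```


is_even(7)
= is_odd(6)
= is_even(5)
= is_odd(4)
= is_even(3)
= is_odd(2)
= is_even(1)
= is_odd(0)
n == 0: return False
= False


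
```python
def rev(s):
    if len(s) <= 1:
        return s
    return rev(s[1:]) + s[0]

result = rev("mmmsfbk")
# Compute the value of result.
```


rev("mmmsfbk")
= rev("mmsfbk") + "m"
= rev("msfbk") + "m" + "m"
= rev("sfbk") + "m" + "m" + "m"
= rev("fbk") + "s" + "m" + "m" + "m"
= rev("bk") + "f" + "s" + "m" + "m" + "m"
= rev("k") + "b" + "f" + "s" + "m" + "m" + "m"
= "k" + "b" + "f" + "s" + "m" + "m" + "m"
= "kbfsmmm"


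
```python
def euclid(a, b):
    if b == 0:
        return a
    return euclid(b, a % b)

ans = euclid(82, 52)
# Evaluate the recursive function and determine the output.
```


euclid(82, 52)
= euclid(52, 82 % 52) = euclid(52, 30)
= euclid(30, 52 % 30) = euclid(30, 22)
= euclid(22, 30 % 22) = euclid(22, 8)
= euclid(8, 22 % 8) = euclid(8, 6)
= euclid(6, 8 % 6) = euclid(6, 2)
= euclid(2, 6 % 2) = euclid(2, 0)
b == 0, return a = 2


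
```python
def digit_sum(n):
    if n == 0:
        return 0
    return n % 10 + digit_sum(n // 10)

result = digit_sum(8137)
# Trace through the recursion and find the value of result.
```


digit_sum(8137)
= 7 + digit_sum(813)
= 7 + 3 + digit_sum(81)
= 7 + 3 + 1 + digit_sum(8)
= 7 + 3 + 1 + 8 + digit_sum(0)
= 7 + 3 + 1 + 8 + 0
= 19


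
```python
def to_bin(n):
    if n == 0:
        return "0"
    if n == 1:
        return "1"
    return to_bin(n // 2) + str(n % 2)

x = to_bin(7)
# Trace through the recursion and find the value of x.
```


to_bin(7)
= to_bin(3) + "1"
= to_bin(1) + "1" + "1"
= "1" + "1" + "1"
= "111"


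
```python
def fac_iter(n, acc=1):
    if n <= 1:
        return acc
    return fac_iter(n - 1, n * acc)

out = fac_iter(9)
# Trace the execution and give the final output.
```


fac_iter(9, 1)
= fac_iter(8, 9 * 1) = fac_iter(8, 9)
= fac_iter(7, 8 * 9) = fac_iter(7, 72)
= fac_iter(6, 7 * 72) = fac_iter(6, 504)
= fac_iter(5, 6 * 504) = fac_iter(5, 3024)
= fac_iter(4, 5 * 3024) = fac_iter(4, 15120)
= fac_iter(3, 4 * 15120) = fac_iter(3, 60480)
= fac_iter(2, 3 * 60480) = fac_iter(2, 181440)
= fac_iter(1, 2 * 181440) = fac_iter(1, 362880)
n <= 1, return acc = 362880


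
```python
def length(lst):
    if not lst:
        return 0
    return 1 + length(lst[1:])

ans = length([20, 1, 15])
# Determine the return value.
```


length([20, 1, 15])
= 1 + length([1, 15])
= 1 + 1 + length([15])
= 1 + 1 + 1 + length([])
= 1 + 1 + 1 + 0
= 3


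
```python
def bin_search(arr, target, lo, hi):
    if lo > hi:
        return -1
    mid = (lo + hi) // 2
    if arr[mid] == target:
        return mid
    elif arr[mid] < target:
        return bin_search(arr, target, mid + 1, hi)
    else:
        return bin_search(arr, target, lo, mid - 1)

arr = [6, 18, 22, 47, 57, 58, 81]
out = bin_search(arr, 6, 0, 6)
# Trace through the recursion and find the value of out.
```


bin_search(arr, 6, 0, 6)
lo=0, hi=6, mid=3, arr[mid]=47
47 > 6, search left half
lo=0, hi=2, mid=1, arr[mid]=18
18 > 6, search left half
lo=0, hi=0, mid=0, arr[mid]=6
arr[0] == 6, found at index 0
= 0


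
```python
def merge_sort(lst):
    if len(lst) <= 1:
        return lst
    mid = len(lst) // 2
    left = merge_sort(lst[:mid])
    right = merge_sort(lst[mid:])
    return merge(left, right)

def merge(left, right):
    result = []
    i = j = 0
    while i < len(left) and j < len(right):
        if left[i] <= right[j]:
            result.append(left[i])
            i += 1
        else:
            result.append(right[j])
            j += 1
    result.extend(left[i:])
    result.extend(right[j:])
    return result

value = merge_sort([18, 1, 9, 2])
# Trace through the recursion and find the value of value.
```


merge_sort([18, 1, 9, 2])
Split into [18, 1] and [9, 2]
Left sorted: [1, 18]
Right sorted: [2, 9]
Merge [1, 18] and [2, 9]
= [1, 2, 9, 18]


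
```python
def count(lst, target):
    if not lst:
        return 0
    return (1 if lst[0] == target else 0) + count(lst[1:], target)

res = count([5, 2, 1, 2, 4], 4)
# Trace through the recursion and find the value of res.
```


count([5, 2, 1, 2, 4], 4)
lst[0]=5 != 4: 0 + count([2, 1, 2, 4], 4)
lst[0]=2 != 4: 0 + count([1, 2, 4], 4)
lst[0]=1 != 4: 0 + count([2, 4], 4)
lst[0]=2 != 4: 0 + count([4], 4)
lst[0]=4 == 4: 1 + count([], 4)
= 1


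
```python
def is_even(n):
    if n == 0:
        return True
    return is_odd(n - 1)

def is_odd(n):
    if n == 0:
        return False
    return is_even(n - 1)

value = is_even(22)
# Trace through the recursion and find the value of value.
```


is_even(22)
= is_odd(21)
= is_even(20)
= is_odd(19)
= is_even(18)
= is_odd(17)
= is_even(16)
= is_odd(15)
= is_even(14)
= is_odd(13)
= is_even(12)
= is_odd(11)
= is_even(10)
= is_odd(9)
= is_even(8)
= is_odd(7)
= is_even(6)
= is_odd(5)
= is_even(4)
= is_odd(3)
= is_even(2)
= is_odd(1)
= is_even(0)
n == 0: return True
= True


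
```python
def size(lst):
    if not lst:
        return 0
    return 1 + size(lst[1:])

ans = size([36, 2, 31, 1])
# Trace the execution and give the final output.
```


size([36, 2, 31, 1])
= 1 + size([2, 31, 1])
= 1 + 1 + size([31, 1])
= 1 + 1 + 1 + size([1])
= 1 + 1 + 1 + 1 + size([])
= 1 + 1 + 1 + 1 + 0
= 4


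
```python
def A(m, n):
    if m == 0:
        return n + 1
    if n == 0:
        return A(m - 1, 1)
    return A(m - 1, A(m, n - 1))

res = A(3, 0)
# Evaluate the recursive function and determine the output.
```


A(3, 0)
n == 0: return A(2, 1)
= A(2, 1) = 5
= 5


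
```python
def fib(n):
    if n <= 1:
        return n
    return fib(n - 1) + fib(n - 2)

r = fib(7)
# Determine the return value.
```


fib(7)
= fib(6) + fib(5)
= (fib(5) + fib(4)) + fib(5)
Computing bottom-up: fib(0)=0, fib(1)=1, fib(2)=1, fib(3)=2, fib(4)=3, fib(5)=5, fib(6)=8, fib(7)=13
= 13


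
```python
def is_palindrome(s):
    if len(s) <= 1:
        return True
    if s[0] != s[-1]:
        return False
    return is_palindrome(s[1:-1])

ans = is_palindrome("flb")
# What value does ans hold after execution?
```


is_palindrome("flb")
"flb": s[0]='f' != s[-1]='b' -> False
= False


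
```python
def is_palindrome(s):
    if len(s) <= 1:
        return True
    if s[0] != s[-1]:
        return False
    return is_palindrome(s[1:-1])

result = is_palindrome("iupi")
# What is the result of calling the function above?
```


is_palindrome("iupi")
"iupi": s[0]='i' == s[-1]='i' -> is_palindrome("up")
"up": s[0]='u' != s[-1]='p' -> False
= False


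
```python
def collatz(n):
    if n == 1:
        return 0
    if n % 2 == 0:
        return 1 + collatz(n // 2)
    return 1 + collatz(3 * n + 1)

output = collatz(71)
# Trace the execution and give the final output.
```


collatz(71)
71 is odd -> 3*71+1 = 214 -> collatz(214)
214 is even -> collatz(107)
107 is odd -> 3*107+1 = 322 -> collatz(322)
322 is even -> collatz(161)
161 is odd -> 3*161+1 = 484 -> collatz(484)
484 is even -> collatz(242)
242 is even -> collatz(121)
121 is odd -> 3*121+1 = 364 -> collatz(364)
364 is even -> collatz(182)
182 is even -> collatz(91)
91 is odd -> 3*91+1 = 274 -> collatz(274)
274 is even -> collatz(137)
137 is odd -> 3*137+1 = 412 -> collatz(412)
412 is even -> collatz(206)
206 is even -> collatz(103)
103 is odd -> 3*103+1 = 310 -> collatz(310)
310 is even -> collatz(155)
155 is odd -> 3*155+1 = 466 -> collatz(466)
466 is even -> collatz(233)
233 is odd -> 3*233+1 = 700 -> collatz(700)
700 is even -> collatz(350)
350 is even -> collatz(175)
175 is odd -> 3*175+1 = 526 -> collatz(526)
526 is even -> collatz(263)
263 is odd -> 3*263+1 = 790 -> collatz(790)
790 is even -> collatz(395)
395 is odd -> 3*395+1 = 1186 -> collatz(1186)
1186 is even -> collatz(593)
593 is odd -> 3*593+1 = 1780 -> collatz(1780)
1780 is even -> collatz(890)
890 is even -> collatz(445)
445 is odd -> 3*445+1 = 1336 -> collatz(1336)
1336 is even -> collatz(668)
668 is even -> collatz(334)
334 is even -> collatz(167)
167 is odd -> 3*167+1 = 502 -> collatz(502)
502 is even -> collatz(251)
251 is odd -> 3*251+1 = 754 -> collatz(754)
754 is even -> collatz(377)
377 is odd -> 3*377+1 = 1132 -> collatz(1132)
1132 is even -> collatz(566)
566 is even -> collatz(283)
283 is odd -> 3*283+1 = 850 -> collatz(850)
850 is even -> collatz(425)
425 is odd -> 3*425+1 = 1276 -> collatz(1276)
1276 is even -> collatz(638)
638 is even -> collatz(319)
319 is odd -> 3*319+1 = 958 -> collatz(958)
958 is even -> collatz(479)
479 is odd -> 3*479+1 = 1438 -> collatz(1438)
1438 is even -> collatz(719)
719 is odd -> 3*719+1 = 2158 -> collatz(2158)
2158 is even -> collatz(1079)
1079 is odd -> 3*1079+1 = 3238 -> collatz(3238)
3238 is even -> collatz(1619)
1619 is odd -> 3*1619+1 = 4858 -> collatz(4858)
4858 is even -> collatz(2429)
2429 is odd -> 3*2429+1 = 7288 -> collatz(7288)
7288 is even -> collatz(3644)
3644 is even -> collatz(1822)
1822 is even -> collatz(911)
911 is odd -> 3*911+1 = 2734 -> collatz(2734)
2734 is even -> collatz(1367)
1367 is odd -> 3*1367+1 = 4102 -> collatz(4102)
4102 is even -> collatz(2051)
2051 is odd -> 3*2051+1 = 6154 -> collatz(6154)
6154 is even -> collatz(3077)
3077 is odd -> 3*3077+1 = 9232 -> collatz(9232)
9232 is even -> collatz(4616)
4616 is even -> collatz(2308)
2308 is even -> collatz(1154)
1154 is even -> collatz(577)
577 is odd -> 3*577+1 = 1732 -> collatz(1732)
1732 is even -> collatz(866)
866 is even -> collatz(433)
433 is odd -> 3*433+1 = 1300 -> collatz(1300)
1300 is even -> collatz(650)
650 is even -> collatz(325)
325 is odd -> 3*325+1 = 976 -> collatz(976)
976 is even -> collatz(488)
488 is even -> collatz(244)
244 is even -> collatz(122)
122 is even -> collatz(61)
61 is odd -> 3*61+1 = 184 -> collatz(184)
184 is even -> collatz(92)
92 is even -> collatz(46)
46 is even -> collatz(23)
23 is odd -> 3*23+1 = 70 -> collatz(70)
70 is even -> collatz(35)
35 is odd -> 3*35+1 = 106 -> collatz(106)
106 is even -> collatz(53)
53 is odd -> 3*53+1 = 160 -> collatz(160)
160 is even -> collatz(80)
80 is even -> collatz(40)
40 is even -> collatz(20)
20 is even -> collatz(10)
10 is even -> collatz(5)
5 is odd -> 3*5+1 = 16 -> collatz(16)
16 is even -> collatz(8)
8 is even -> collatz(4)
4 is even -> collatz(2)
2 is even -> collatz(1)
Reached 1 after 102 steps
= 102


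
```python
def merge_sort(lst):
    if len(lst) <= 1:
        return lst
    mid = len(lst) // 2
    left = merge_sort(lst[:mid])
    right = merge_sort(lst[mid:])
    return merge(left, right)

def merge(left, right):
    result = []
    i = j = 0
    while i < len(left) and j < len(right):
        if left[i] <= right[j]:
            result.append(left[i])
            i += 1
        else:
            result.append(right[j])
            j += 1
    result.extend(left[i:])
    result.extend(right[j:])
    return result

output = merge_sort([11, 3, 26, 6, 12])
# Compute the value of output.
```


merge_sort([11, 3, 26, 6, 12])
Split into [11, 3] and [26, 6, 12]
Left sorted: [3, 11]
Right sorted: [6, 12, 26]
Merge [3, 11] and [6, 12, 26]
= [3, 6, 11, 12, 26]


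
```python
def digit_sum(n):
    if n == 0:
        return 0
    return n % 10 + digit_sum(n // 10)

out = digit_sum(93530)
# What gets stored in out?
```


digit_sum(93530)
= 0 + digit_sum(9353)
= 0 + 3 + digit_sum(935)
= 0 + 3 + 5 + digit_sum(93)
= 0 + 3 + 5 + 3 + digit_sum(9)
= 0 + 3 + 5 + 3 + 9 + digit_sum(0)
= 0 + 3 + 5 + 3 + 9 + 0
= 20


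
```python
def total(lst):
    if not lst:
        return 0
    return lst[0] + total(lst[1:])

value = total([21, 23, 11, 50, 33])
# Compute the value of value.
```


total([21, 23, 11, 50, 33])
= 21 + total([23, 11, 50, 33])
= 21 + 23 + total([11, 50, 33])
= 21 + 23 + 11 + total([50, 33])
= 21 + 23 + 11 + 50 + total([33])
= 21 + 23 + 11 + 50 + 33 + total([])
= 21 + 23 + 11 + 50 + 33 + 0
= 138


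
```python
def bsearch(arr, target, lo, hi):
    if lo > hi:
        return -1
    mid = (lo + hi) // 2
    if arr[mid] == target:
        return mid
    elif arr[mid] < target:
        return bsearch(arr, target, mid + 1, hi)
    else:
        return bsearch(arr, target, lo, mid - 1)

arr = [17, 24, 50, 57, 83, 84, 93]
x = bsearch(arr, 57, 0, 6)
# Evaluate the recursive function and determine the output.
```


bsearch(arr, 57, 0, 6)
lo=0, hi=6, mid=3, arr[mid]=57
arr[3] == 57, found at index 3
= 3


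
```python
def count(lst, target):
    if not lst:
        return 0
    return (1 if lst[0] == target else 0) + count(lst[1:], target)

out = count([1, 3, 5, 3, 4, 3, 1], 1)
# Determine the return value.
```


count([1, 3, 5, 3, 4, 3, 1], 1)
lst[0]=1 == 1: 1 + count([3, 5, 3, 4, 3, 1], 1)
lst[0]=3 != 1: 0 + count([5, 3, 4, 3, 1], 1)
lst[0]=5 != 1: 0 + count([3, 4, 3, 1], 1)
lst[0]=3 != 1: 0 + count([4, 3, 1], 1)
lst[0]=4 != 1: 0 + count([3, 1], 1)
lst[0]=3 != 1: 0 + count([1], 1)
lst[0]=1 == 1: 1 + count([], 1)
= 2


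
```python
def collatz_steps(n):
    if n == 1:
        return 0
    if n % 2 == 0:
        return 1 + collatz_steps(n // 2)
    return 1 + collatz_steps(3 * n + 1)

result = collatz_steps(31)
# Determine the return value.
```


collatz_steps(31)
31 is odd -> 3*31+1 = 94 -> collatz_steps(94)
94 is even -> collatz_steps(47)
47 is odd -> 3*47+1 = 142 -> collatz_steps(142)
142 is even -> collatz_steps(71)
71 is odd -> 3*71+1 = 214 -> collatz_steps(214)
214 is even -> collatz_steps(107)
107 is odd -> 3*107+1 = 322 -> collatz_steps(322)
322 is even -> collatz_steps(161)
161 is odd -> 3*161+1 = 484 -> collatz_steps(484)
484 is even -> collatz_steps(242)
242 is even -> collatz_steps(121)
121 is odd -> 3*121+1 = 364 -> collatz_steps(364)
364 is even -> collatz_steps(182)
182 is even -> collatz_steps(91)
91 is odd -> 3*91+1 = 274 -> collatz_steps(274)
274 is even -> collatz_steps(137)
137 is odd -> 3*137+1 = 412 -> collatz_steps(412)
412 is even -> collatz_steps(206)
206 is even -> collatz_steps(103)
103 is odd -> 3*103+1 = 310 -> collatz_steps(310)
310 is even -> collatz_steps(155)
155 is odd -> 3*155+1 = 466 -> collatz_steps(466)
466 is even -> collatz_steps(233)
233 is odd -> 3*233+1 = 700 -> collatz_steps(700)
700 is even -> collatz_steps(350)
350 is even -> collatz_steps(175)
175 is odd -> 3*175+1 = 526 -> collatz_steps(526)
526 is even -> collatz_steps(263)
263 is odd -> 3*263+1 = 790 -> collatz_steps(790)
790 is even -> collatz_steps(395)
395 is odd -> 3*395+1 = 1186 -> collatz_steps(1186)
1186 is even -> collatz_steps(593)
593 is odd -> 3*593+1 = 1780 -> collatz_steps(1780)
1780 is even -> collatz_steps(890)
890 is even -> collatz_steps(445)
445 is odd -> 3*445+1 = 1336 -> collatz_steps(1336)
1336 is even -> collatz_steps(668)
668 is even -> collatz_steps(334)
334 is even -> collatz_steps(167)
167 is odd -> 3*167+1 = 502 -> collatz_steps(502)
502 is even -> collatz_steps(251)
251 is odd -> 3*251+1 = 754 -> collatz_steps(754)
754 is even -> collatz_steps(377)
377 is odd -> 3*377+1 = 1132 -> collatz_steps(1132)
1132 is even -> collatz_steps(566)
566 is even -> collatz_steps(283)
283 is odd -> 3*283+1 = 850 -> collatz_steps(850)
850 is even -> collatz_steps(425)
425 is odd -> 3*425+1 = 1276 -> collatz_steps(1276)
1276 is even -> collatz_steps(638)
638 is even -> collatz_steps(319)
319 is odd -> 3*319+1 = 958 -> collatz_steps(958)
958 is even -> collatz_steps(479)
479 is odd -> 3*479+1 = 1438 -> collatz_steps(1438)
1438 is even -> collatz_steps(719)
719 is odd -> 3*719+1 = 2158 -> collatz_steps(2158)
2158 is even -> collatz_steps(1079)
1079 is odd -> 3*1079+1 = 3238 -> collatz_steps(3238)
3238 is even -> collatz_steps(1619)
1619 is odd -> 3*1619+1 = 4858 -> collatz_steps(4858)
4858 is even -> collatz_steps(2429)
2429 is odd -> 3*2429+1 = 7288 -> collatz_steps(7288)
7288 is even -> collatz_steps(3644)
3644 is even -> collatz_steps(1822)
1822 is even -> collatz_steps(911)
911 is odd -> 3*911+1 = 2734 -> collatz_steps(2734)
2734 is even -> collatz_steps(1367)
1367 is odd -> 3*1367+1 = 4102 -> collatz_steps(4102)
4102 is even -> collatz_steps(2051)
2051 is odd -> 3*2051+1 = 6154 -> collatz_steps(6154)
6154 is even -> collatz_steps(3077)
3077 is odd -> 3*3077+1 = 9232 -> collatz_steps(9232)
9232 is even -> collatz_steps(4616)
4616 is even -> collatz_steps(2308)
2308 is even -> collatz_steps(1154)
1154 is even -> collatz_steps(577)
577 is odd -> 3*577+1 = 1732 -> collatz_steps(1732)
1732 is even -> collatz_steps(866)
866 is even -> collatz_steps(433)
433 is odd -> 3*433+1 = 1300 -> collatz_steps(1300)
1300 is even -> collatz_steps(650)
650 is even -> collatz_steps(325)
325 is odd -> 3*325+1 = 976 -> collatz_steps(976)
976 is even -> collatz_steps(488)
488 is even -> collatz_steps(244)
244 is even -> collatz_steps(122)
122 is even -> collatz_steps(61)
61 is odd -> 3*61+1 = 184 -> collatz_steps(184)
184 is even -> collatz_steps(92)
92 is even -> collatz_steps(46)
46 is even -> collatz_steps(23)
23 is odd -> 3*23+1 = 70 -> collatz_steps(70)
70 is even -> collatz_steps(35)
35 is odd -> 3*35+1 = 106 -> collatz_steps(106)
106 is even -> collatz_steps(53)
53 is odd -> 3*53+1 = 160 -> collatz_steps(160)
160 is even -> collatz_steps(80)
80 is even -> collatz_steps(40)
40 is even -> collatz_steps(20)
20 is even -> collatz_steps(10)
10 is even -> collatz_steps(5)
5 is odd -> 3*5+1 = 16 -> collatz_steps(16)
16 is even -> collatz_steps(8)
8 is even -> collatz_steps(4)
4 is even -> collatz_steps(2)
2 is even -> collatz_steps(1)
Reached 1 after 106 steps
= 106


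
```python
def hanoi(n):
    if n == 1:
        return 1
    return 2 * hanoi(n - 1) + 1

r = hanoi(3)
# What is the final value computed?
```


hanoi(3)
= 2 * hanoi(2) + 1
= 2 * (2 * hanoi(1) + 1) + 1
Now compute bottom-up:
hanoi(1) = 1
hanoi(2) = 2 * 1 + 1 = 3
hanoi(3) = 2 * 3 + 1 = 7
= 7


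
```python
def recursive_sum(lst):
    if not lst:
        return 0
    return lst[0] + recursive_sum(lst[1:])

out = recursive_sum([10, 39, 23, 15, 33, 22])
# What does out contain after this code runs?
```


recursive_sum([10, 39, 23, 15, 33, 22])
= 10 + recursive_sum([39, 23, 15, 33, 22])
= 10 + 39 + recursive_sum([23, 15, 33, 22])
= 10 + 39 + 23 + recursive_sum([15, 33, 22])
= 10 + 39 + 23 + 15 + recursive_sum([33, 22])
= 10 + 39 + 23 + 15 + 33 + recursive_sum([22])
= 10 + 39 + 23 + 15 + 33 + 22 + recursive_sum([])
= 10 + 39 + 23 + 15 + 33 + 22 + 0
= 142


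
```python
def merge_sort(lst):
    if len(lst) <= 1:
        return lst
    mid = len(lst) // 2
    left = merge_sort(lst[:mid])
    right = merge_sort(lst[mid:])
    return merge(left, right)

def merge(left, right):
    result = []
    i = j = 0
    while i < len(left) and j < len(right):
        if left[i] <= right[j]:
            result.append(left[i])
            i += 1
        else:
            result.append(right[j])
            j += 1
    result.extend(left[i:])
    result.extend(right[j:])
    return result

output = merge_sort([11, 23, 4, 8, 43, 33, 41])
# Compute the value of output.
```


merge_sort([11, 23, 4, 8, 43, 33, 41])
Split into [11, 23, 4] and [8, 43, 33, 41]
Left sorted: [4, 11, 23]
Right sorted: [8, 33, 41, 43]
Merge [4, 11, 23] and [8, 33, 41, 43]
= [4, 8, 11, 23, 33, 41, 43]


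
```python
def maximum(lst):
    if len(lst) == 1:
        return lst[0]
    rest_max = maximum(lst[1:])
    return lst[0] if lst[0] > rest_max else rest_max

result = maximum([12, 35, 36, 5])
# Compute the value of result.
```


maximum([12, 35, 36, 5])
= compare 12 with maximum([35, 36, 5])
= compare 35 with maximum([36, 5])
= compare 36 with maximum([5])
Base: maximum([5]) = 5
compare 36 with 5: max = 36
compare 35 with 36: max = 36
compare 12 with 36: max = 36
= 36


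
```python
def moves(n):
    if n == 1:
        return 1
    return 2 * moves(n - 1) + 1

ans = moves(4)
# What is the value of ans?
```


moves(4)
= 2 * moves(3) + 1
= 2 * (2 * moves(2) + 1) + 1
= 2 * (2 * (2 * moves(1) + 1) + 1) + 1
Now compute bottom-up:
moves(1) = 1
moves(2) = 2 * 1 + 1 = 3
moves(3) = 2 * 3 + 1 = 7
moves(4) = 2 * 7 + 1 = 15
= 15


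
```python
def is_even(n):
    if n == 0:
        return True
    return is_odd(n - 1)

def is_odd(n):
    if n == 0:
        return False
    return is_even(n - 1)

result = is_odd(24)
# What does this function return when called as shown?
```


is_odd(24)
= is_even(23)
= is_odd(22)
= is_even(21)
= is_odd(20)
= is_even(19)
= is_odd(18)
= is_even(17)
= is_odd(16)
= is_even(15)
= is_odd(14)
= is_even(13)
= is_odd(12)
= is_even(11)
= is_odd(10)
= is_even(9)
= is_odd(8)
= is_even(7)
= is_odd(6)
= is_even(5)
= is_odd(4)
= is_even(3)
= is_odd(2)
= is_even(1)
= is_odd(0)
n == 0: return False
= False


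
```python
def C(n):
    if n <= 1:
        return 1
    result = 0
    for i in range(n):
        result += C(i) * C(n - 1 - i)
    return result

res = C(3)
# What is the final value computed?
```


C(3)
= sum of C(i) * C(3-1-i) for i in 0..2
First compute sub-values bottom-up:
  C(0) = 1, C(1) = 1
  C(2) = 1*1 + 1*1 = 2
Now C(3):
  C(0)*C(2) = 1*2 = 2
  C(1)*C(1) = 1*1 = 1
  C(2)*C(0) = 2*1 = 2
= 2 + 1 + 2
= 5


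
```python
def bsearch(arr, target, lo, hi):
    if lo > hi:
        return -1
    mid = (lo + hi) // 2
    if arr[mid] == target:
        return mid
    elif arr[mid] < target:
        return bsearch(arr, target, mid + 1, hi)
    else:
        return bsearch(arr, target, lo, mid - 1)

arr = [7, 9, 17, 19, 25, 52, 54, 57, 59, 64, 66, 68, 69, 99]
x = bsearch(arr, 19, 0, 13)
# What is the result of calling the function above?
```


bsearch(arr, 19, 0, 13)
lo=0, hi=13, mid=6, arr[mid]=54
54 > 19, search left half
lo=0, hi=5, mid=2, arr[mid]=17
17 < 19, search right half
lo=3, hi=5, mid=4, arr[mid]=25
25 > 19, search left half
lo=3, hi=3, mid=3, arr[mid]=19
arr[3] == 19, found at index 3
= 3


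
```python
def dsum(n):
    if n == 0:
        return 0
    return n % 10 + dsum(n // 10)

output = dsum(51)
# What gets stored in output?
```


dsum(51)
= 1 + dsum(5)
= 1 + 5 + dsum(0)
= 1 + 5 + 0
= 6


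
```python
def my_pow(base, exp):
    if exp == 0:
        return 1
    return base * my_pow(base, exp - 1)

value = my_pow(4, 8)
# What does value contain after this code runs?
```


my_pow(4, 8)
= 4 * my_pow(4, 7)
= 4 * 4 * my_pow(4, 6)
= 4 * 4 * 4 * my_pow(4, 5)
= 4 * 4 * 4 * 4 * my_pow(4, 4)
= 4 * 4 * 4 * 4 * 4 * my_pow(4, 3)
= 4 * 4 * 4 * 4 * 4 * 4 * my_pow(4, 2)
= 4 * 4 * 4 * 4 * 4 * 4 * 4 * my_pow(4, 1)
= 4 * 4 * 4 * 4 * 4 * 4 * 4 * 4 * my_pow(4, 0)
= 4 * 4 * 4 * 4 * 4 * 4 * 4 * 4 * 1
= 65536


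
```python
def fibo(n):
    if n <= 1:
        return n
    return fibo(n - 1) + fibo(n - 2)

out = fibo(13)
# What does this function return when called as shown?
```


fibo(13)
= fibo(12) + fibo(11)
= (fibo(11) + fibo(10)) + fibo(11)
Computing bottom-up: fibo(0)=0, fibo(1)=1, fibo(2)=1, fibo(3)=2, fibo(4)=3, fibo(5)=5, fibo(6)=8, fibo(7)=13, fibo(8)=21, fibo(9)=34, fibo(10)=55, fibo(11)=89, fibo(12)=144, fibo(13)=233
= 233


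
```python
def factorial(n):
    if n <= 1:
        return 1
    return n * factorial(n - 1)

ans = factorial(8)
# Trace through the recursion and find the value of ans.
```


factorial(8)
= 8 * factorial(7)
= 8 * 7 * factorial(6)
= 8 * 7 * 6 * factorial(5)
= 8 * 7 * 6 * 5 * factorial(4)
= 8 * 7 * 6 * 5 * 4 * factorial(3)
= 8 * 7 * 6 * 5 * 4 * 3 * factorial(2)
= 8 * 7 * 6 * 5 * 4 * 3 * 2 * factorial(1)
= 8 * 7 * 6 * 5 * 4 * 3 * 2 * 1
= 40320


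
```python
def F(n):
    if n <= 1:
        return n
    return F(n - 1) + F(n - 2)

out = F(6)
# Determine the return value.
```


F(6)
= F(5) + F(4)
= (F(4) + F(3)) + F(4)
Computing bottom-up: F(0)=0, F(1)=1, F(2)=1, F(3)=2, F(4)=3, F(5)=5, F(6)=8
= 8
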